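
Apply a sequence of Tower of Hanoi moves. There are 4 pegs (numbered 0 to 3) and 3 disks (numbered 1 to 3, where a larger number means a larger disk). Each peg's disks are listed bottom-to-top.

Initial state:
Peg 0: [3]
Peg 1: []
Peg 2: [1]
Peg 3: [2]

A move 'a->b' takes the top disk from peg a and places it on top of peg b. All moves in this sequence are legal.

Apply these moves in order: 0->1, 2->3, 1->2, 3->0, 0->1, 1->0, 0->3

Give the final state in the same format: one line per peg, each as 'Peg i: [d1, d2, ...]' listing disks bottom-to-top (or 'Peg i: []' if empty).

After move 1 (0->1):
Peg 0: []
Peg 1: [3]
Peg 2: [1]
Peg 3: [2]

After move 2 (2->3):
Peg 0: []
Peg 1: [3]
Peg 2: []
Peg 3: [2, 1]

After move 3 (1->2):
Peg 0: []
Peg 1: []
Peg 2: [3]
Peg 3: [2, 1]

After move 4 (3->0):
Peg 0: [1]
Peg 1: []
Peg 2: [3]
Peg 3: [2]

After move 5 (0->1):
Peg 0: []
Peg 1: [1]
Peg 2: [3]
Peg 3: [2]

After move 6 (1->0):
Peg 0: [1]
Peg 1: []
Peg 2: [3]
Peg 3: [2]

After move 7 (0->3):
Peg 0: []
Peg 1: []
Peg 2: [3]
Peg 3: [2, 1]

Answer: Peg 0: []
Peg 1: []
Peg 2: [3]
Peg 3: [2, 1]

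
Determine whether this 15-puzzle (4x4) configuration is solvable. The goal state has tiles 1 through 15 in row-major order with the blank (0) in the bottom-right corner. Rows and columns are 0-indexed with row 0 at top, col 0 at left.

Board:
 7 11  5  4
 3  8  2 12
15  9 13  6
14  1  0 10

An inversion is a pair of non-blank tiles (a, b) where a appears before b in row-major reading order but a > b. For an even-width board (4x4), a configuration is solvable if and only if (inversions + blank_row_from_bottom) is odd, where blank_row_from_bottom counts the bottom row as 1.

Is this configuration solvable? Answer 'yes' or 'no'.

Answer: yes

Derivation:
Inversions: 46
Blank is in row 3 (0-indexed from top), which is row 1 counting from the bottom (bottom = 1).
46 + 1 = 47, which is odd, so the puzzle is solvable.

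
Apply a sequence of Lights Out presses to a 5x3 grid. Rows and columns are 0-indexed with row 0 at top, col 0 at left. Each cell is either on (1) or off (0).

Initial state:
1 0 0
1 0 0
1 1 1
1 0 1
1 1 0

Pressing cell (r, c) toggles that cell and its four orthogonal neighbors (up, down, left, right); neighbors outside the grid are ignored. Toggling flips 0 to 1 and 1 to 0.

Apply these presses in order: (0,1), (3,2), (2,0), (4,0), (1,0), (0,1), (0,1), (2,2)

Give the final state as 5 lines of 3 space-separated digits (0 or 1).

After press 1 at (0,1):
0 1 1
1 1 0
1 1 1
1 0 1
1 1 0

After press 2 at (3,2):
0 1 1
1 1 0
1 1 0
1 1 0
1 1 1

After press 3 at (2,0):
0 1 1
0 1 0
0 0 0
0 1 0
1 1 1

After press 4 at (4,0):
0 1 1
0 1 0
0 0 0
1 1 0
0 0 1

After press 5 at (1,0):
1 1 1
1 0 0
1 0 0
1 1 0
0 0 1

After press 6 at (0,1):
0 0 0
1 1 0
1 0 0
1 1 0
0 0 1

After press 7 at (0,1):
1 1 1
1 0 0
1 0 0
1 1 0
0 0 1

After press 8 at (2,2):
1 1 1
1 0 1
1 1 1
1 1 1
0 0 1

Answer: 1 1 1
1 0 1
1 1 1
1 1 1
0 0 1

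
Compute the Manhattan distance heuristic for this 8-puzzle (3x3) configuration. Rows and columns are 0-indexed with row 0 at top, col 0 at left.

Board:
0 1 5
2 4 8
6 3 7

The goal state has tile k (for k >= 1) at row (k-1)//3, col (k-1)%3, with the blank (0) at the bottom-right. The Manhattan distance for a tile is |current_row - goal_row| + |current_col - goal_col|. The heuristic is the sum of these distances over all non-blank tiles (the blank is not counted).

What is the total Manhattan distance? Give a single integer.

Tile 1: at (0,1), goal (0,0), distance |0-0|+|1-0| = 1
Tile 5: at (0,2), goal (1,1), distance |0-1|+|2-1| = 2
Tile 2: at (1,0), goal (0,1), distance |1-0|+|0-1| = 2
Tile 4: at (1,1), goal (1,0), distance |1-1|+|1-0| = 1
Tile 8: at (1,2), goal (2,1), distance |1-2|+|2-1| = 2
Tile 6: at (2,0), goal (1,2), distance |2-1|+|0-2| = 3
Tile 3: at (2,1), goal (0,2), distance |2-0|+|1-2| = 3
Tile 7: at (2,2), goal (2,0), distance |2-2|+|2-0| = 2
Sum: 1 + 2 + 2 + 1 + 2 + 3 + 3 + 2 = 16

Answer: 16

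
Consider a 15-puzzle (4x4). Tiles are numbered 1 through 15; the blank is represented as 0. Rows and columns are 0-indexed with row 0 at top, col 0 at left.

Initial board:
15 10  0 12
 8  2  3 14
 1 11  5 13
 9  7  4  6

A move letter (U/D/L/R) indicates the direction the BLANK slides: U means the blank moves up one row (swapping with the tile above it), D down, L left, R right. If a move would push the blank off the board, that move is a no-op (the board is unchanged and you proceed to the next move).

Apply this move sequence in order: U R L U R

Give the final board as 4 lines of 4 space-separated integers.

After move 1 (U):
15 10  0 12
 8  2  3 14
 1 11  5 13
 9  7  4  6

After move 2 (R):
15 10 12  0
 8  2  3 14
 1 11  5 13
 9  7  4  6

After move 3 (L):
15 10  0 12
 8  2  3 14
 1 11  5 13
 9  7  4  6

After move 4 (U):
15 10  0 12
 8  2  3 14
 1 11  5 13
 9  7  4  6

After move 5 (R):
15 10 12  0
 8  2  3 14
 1 11  5 13
 9  7  4  6

Answer: 15 10 12  0
 8  2  3 14
 1 11  5 13
 9  7  4  6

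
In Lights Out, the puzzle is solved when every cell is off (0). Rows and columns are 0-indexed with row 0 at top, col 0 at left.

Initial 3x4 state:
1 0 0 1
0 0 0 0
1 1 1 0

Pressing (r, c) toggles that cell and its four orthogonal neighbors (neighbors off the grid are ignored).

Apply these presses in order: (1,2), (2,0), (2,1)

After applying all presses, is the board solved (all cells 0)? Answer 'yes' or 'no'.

After press 1 at (1,2):
1 0 1 1
0 1 1 1
1 1 0 0

After press 2 at (2,0):
1 0 1 1
1 1 1 1
0 0 0 0

After press 3 at (2,1):
1 0 1 1
1 0 1 1
1 1 1 0

Lights still on: 9

Answer: no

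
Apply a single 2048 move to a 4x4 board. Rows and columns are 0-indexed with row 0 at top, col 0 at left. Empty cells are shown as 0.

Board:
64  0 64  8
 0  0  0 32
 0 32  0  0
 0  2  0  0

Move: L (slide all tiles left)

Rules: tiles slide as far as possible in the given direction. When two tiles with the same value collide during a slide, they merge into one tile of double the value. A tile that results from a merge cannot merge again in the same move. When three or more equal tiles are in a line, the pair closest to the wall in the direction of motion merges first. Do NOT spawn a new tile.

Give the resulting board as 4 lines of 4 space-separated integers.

Answer: 128   8   0   0
 32   0   0   0
 32   0   0   0
  2   0   0   0

Derivation:
Slide left:
row 0: [64, 0, 64, 8] -> [128, 8, 0, 0]
row 1: [0, 0, 0, 32] -> [32, 0, 0, 0]
row 2: [0, 32, 0, 0] -> [32, 0, 0, 0]
row 3: [0, 2, 0, 0] -> [2, 0, 0, 0]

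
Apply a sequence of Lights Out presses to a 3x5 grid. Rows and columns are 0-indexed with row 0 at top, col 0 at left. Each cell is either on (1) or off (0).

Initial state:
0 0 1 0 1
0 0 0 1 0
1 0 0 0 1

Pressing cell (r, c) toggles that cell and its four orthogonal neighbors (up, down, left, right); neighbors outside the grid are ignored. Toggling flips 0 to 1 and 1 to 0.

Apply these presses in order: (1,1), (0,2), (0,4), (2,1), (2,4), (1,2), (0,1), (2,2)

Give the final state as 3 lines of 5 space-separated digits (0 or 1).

After press 1 at (1,1):
0 1 1 0 1
1 1 1 1 0
1 1 0 0 1

After press 2 at (0,2):
0 0 0 1 1
1 1 0 1 0
1 1 0 0 1

After press 3 at (0,4):
0 0 0 0 0
1 1 0 1 1
1 1 0 0 1

After press 4 at (2,1):
0 0 0 0 0
1 0 0 1 1
0 0 1 0 1

After press 5 at (2,4):
0 0 0 0 0
1 0 0 1 0
0 0 1 1 0

After press 6 at (1,2):
0 0 1 0 0
1 1 1 0 0
0 0 0 1 0

After press 7 at (0,1):
1 1 0 0 0
1 0 1 0 0
0 0 0 1 0

After press 8 at (2,2):
1 1 0 0 0
1 0 0 0 0
0 1 1 0 0

Answer: 1 1 0 0 0
1 0 0 0 0
0 1 1 0 0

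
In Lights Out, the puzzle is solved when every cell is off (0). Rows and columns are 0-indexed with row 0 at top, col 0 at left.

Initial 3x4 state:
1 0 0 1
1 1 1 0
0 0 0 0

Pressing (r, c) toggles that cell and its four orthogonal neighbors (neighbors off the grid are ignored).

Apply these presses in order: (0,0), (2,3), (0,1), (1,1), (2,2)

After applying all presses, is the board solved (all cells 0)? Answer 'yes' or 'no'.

After press 1 at (0,0):
0 1 0 1
0 1 1 0
0 0 0 0

After press 2 at (2,3):
0 1 0 1
0 1 1 1
0 0 1 1

After press 3 at (0,1):
1 0 1 1
0 0 1 1
0 0 1 1

After press 4 at (1,1):
1 1 1 1
1 1 0 1
0 1 1 1

After press 5 at (2,2):
1 1 1 1
1 1 1 1
0 0 0 0

Lights still on: 8

Answer: no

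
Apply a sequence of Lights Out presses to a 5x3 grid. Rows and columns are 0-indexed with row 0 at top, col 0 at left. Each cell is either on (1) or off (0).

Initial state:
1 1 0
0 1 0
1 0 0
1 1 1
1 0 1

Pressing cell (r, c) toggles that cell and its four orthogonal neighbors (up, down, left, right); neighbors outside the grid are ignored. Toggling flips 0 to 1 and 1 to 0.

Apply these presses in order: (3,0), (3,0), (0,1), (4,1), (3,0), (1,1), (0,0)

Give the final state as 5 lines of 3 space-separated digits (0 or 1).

After press 1 at (3,0):
1 1 0
0 1 0
0 0 0
0 0 1
0 0 1

After press 2 at (3,0):
1 1 0
0 1 0
1 0 0
1 1 1
1 0 1

After press 3 at (0,1):
0 0 1
0 0 0
1 0 0
1 1 1
1 0 1

After press 4 at (4,1):
0 0 1
0 0 0
1 0 0
1 0 1
0 1 0

After press 5 at (3,0):
0 0 1
0 0 0
0 0 0
0 1 1
1 1 0

After press 6 at (1,1):
0 1 1
1 1 1
0 1 0
0 1 1
1 1 0

After press 7 at (0,0):
1 0 1
0 1 1
0 1 0
0 1 1
1 1 0

Answer: 1 0 1
0 1 1
0 1 0
0 1 1
1 1 0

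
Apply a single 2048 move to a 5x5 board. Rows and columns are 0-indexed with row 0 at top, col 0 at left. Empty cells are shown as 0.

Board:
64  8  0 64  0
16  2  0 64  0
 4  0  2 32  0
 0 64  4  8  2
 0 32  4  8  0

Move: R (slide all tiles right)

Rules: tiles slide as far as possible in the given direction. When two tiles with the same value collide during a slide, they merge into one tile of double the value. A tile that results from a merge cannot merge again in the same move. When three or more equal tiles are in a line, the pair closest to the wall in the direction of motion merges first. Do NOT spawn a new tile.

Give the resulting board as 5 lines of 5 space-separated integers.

Answer:  0  0 64  8 64
 0  0 16  2 64
 0  0  4  2 32
 0 64  4  8  2
 0  0 32  4  8

Derivation:
Slide right:
row 0: [64, 8, 0, 64, 0] -> [0, 0, 64, 8, 64]
row 1: [16, 2, 0, 64, 0] -> [0, 0, 16, 2, 64]
row 2: [4, 0, 2, 32, 0] -> [0, 0, 4, 2, 32]
row 3: [0, 64, 4, 8, 2] -> [0, 64, 4, 8, 2]
row 4: [0, 32, 4, 8, 0] -> [0, 0, 32, 4, 8]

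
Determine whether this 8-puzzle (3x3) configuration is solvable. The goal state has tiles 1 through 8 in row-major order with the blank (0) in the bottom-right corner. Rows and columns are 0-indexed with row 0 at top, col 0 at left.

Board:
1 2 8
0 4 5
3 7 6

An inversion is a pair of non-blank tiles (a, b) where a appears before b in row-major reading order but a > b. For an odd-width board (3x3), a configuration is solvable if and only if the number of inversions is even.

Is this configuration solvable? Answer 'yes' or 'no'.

Answer: yes

Derivation:
Inversions (pairs i<j in row-major order where tile[i] > tile[j] > 0): 8
8 is even, so the puzzle is solvable.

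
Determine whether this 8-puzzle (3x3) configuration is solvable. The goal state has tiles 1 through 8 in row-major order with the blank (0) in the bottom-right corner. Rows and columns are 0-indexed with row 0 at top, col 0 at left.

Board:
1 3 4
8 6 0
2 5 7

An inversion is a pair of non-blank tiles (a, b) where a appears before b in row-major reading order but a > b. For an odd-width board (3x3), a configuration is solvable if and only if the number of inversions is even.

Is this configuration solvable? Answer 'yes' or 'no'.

Answer: yes

Derivation:
Inversions (pairs i<j in row-major order where tile[i] > tile[j] > 0): 8
8 is even, so the puzzle is solvable.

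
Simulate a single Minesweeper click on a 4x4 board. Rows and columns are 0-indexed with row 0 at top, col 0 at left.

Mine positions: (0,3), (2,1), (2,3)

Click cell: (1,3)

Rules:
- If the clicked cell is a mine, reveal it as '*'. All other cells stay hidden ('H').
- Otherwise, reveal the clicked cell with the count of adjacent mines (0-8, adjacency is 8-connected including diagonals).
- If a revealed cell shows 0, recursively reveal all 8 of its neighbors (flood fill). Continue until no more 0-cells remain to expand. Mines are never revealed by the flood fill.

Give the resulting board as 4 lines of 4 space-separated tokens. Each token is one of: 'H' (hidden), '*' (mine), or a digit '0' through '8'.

H H H H
H H H 2
H H H H
H H H H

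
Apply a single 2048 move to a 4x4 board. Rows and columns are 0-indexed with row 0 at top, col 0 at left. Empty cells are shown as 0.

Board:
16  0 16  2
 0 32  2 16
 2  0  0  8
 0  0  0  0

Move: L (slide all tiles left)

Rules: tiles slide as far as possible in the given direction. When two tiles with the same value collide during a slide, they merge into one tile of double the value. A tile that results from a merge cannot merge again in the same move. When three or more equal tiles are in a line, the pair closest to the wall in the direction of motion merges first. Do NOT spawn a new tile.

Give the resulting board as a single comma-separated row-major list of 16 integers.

Answer: 32, 2, 0, 0, 32, 2, 16, 0, 2, 8, 0, 0, 0, 0, 0, 0

Derivation:
Slide left:
row 0: [16, 0, 16, 2] -> [32, 2, 0, 0]
row 1: [0, 32, 2, 16] -> [32, 2, 16, 0]
row 2: [2, 0, 0, 8] -> [2, 8, 0, 0]
row 3: [0, 0, 0, 0] -> [0, 0, 0, 0]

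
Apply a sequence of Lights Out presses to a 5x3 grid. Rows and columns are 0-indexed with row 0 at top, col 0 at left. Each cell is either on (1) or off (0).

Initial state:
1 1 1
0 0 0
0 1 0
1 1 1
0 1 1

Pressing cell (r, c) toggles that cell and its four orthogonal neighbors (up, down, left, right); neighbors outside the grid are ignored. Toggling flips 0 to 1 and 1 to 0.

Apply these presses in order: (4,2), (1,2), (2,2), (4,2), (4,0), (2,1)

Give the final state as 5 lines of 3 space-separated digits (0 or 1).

After press 1 at (4,2):
1 1 1
0 0 0
0 1 0
1 1 0
0 0 0

After press 2 at (1,2):
1 1 0
0 1 1
0 1 1
1 1 0
0 0 0

After press 3 at (2,2):
1 1 0
0 1 0
0 0 0
1 1 1
0 0 0

After press 4 at (4,2):
1 1 0
0 1 0
0 0 0
1 1 0
0 1 1

After press 5 at (4,0):
1 1 0
0 1 0
0 0 0
0 1 0
1 0 1

After press 6 at (2,1):
1 1 0
0 0 0
1 1 1
0 0 0
1 0 1

Answer: 1 1 0
0 0 0
1 1 1
0 0 0
1 0 1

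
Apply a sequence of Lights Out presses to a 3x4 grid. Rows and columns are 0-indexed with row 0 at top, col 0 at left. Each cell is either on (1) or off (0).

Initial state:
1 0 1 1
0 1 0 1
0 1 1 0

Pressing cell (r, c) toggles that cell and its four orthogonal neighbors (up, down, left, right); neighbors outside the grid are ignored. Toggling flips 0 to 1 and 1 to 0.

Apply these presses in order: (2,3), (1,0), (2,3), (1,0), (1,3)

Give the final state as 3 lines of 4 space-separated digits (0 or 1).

Answer: 1 0 1 0
0 1 1 0
0 1 1 1

Derivation:
After press 1 at (2,3):
1 0 1 1
0 1 0 0
0 1 0 1

After press 2 at (1,0):
0 0 1 1
1 0 0 0
1 1 0 1

After press 3 at (2,3):
0 0 1 1
1 0 0 1
1 1 1 0

After press 4 at (1,0):
1 0 1 1
0 1 0 1
0 1 1 0

After press 5 at (1,3):
1 0 1 0
0 1 1 0
0 1 1 1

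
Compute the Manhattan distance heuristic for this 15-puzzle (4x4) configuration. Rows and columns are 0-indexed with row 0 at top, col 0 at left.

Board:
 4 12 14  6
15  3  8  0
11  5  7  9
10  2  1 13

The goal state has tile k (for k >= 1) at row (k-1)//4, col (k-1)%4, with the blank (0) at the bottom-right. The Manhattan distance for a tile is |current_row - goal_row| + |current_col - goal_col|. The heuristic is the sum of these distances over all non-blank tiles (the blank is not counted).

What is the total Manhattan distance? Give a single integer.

Tile 4: (0,0)->(0,3) = 3
Tile 12: (0,1)->(2,3) = 4
Tile 14: (0,2)->(3,1) = 4
Tile 6: (0,3)->(1,1) = 3
Tile 15: (1,0)->(3,2) = 4
Tile 3: (1,1)->(0,2) = 2
Tile 8: (1,2)->(1,3) = 1
Tile 11: (2,0)->(2,2) = 2
Tile 5: (2,1)->(1,0) = 2
Tile 7: (2,2)->(1,2) = 1
Tile 9: (2,3)->(2,0) = 3
Tile 10: (3,0)->(2,1) = 2
Tile 2: (3,1)->(0,1) = 3
Tile 1: (3,2)->(0,0) = 5
Tile 13: (3,3)->(3,0) = 3
Sum: 3 + 4 + 4 + 3 + 4 + 2 + 1 + 2 + 2 + 1 + 3 + 2 + 3 + 5 + 3 = 42

Answer: 42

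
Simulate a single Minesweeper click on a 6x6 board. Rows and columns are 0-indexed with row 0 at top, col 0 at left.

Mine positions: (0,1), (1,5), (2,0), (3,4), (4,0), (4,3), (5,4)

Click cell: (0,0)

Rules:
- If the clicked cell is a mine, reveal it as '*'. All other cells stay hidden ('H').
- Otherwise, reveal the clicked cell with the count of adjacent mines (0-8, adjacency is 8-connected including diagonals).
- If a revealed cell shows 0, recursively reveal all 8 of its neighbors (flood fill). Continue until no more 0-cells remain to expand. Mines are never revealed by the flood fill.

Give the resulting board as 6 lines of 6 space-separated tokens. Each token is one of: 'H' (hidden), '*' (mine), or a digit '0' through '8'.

1 H H H H H
H H H H H H
H H H H H H
H H H H H H
H H H H H H
H H H H H H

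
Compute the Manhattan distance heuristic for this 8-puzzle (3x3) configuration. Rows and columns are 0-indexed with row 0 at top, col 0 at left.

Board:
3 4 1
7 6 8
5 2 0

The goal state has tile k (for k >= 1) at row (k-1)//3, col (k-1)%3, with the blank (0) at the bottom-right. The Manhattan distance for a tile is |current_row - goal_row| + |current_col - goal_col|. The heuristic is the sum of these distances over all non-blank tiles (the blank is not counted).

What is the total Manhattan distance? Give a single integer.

Tile 3: at (0,0), goal (0,2), distance |0-0|+|0-2| = 2
Tile 4: at (0,1), goal (1,0), distance |0-1|+|1-0| = 2
Tile 1: at (0,2), goal (0,0), distance |0-0|+|2-0| = 2
Tile 7: at (1,0), goal (2,0), distance |1-2|+|0-0| = 1
Tile 6: at (1,1), goal (1,2), distance |1-1|+|1-2| = 1
Tile 8: at (1,2), goal (2,1), distance |1-2|+|2-1| = 2
Tile 5: at (2,0), goal (1,1), distance |2-1|+|0-1| = 2
Tile 2: at (2,1), goal (0,1), distance |2-0|+|1-1| = 2
Sum: 2 + 2 + 2 + 1 + 1 + 2 + 2 + 2 = 14

Answer: 14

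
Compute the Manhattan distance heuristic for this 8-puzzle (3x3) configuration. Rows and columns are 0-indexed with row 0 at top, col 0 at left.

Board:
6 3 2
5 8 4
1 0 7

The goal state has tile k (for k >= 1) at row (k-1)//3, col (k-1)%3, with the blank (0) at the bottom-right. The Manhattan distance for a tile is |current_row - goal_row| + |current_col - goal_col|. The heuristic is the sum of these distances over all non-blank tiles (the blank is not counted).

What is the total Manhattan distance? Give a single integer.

Tile 6: (0,0)->(1,2) = 3
Tile 3: (0,1)->(0,2) = 1
Tile 2: (0,2)->(0,1) = 1
Tile 5: (1,0)->(1,1) = 1
Tile 8: (1,1)->(2,1) = 1
Tile 4: (1,2)->(1,0) = 2
Tile 1: (2,0)->(0,0) = 2
Tile 7: (2,2)->(2,0) = 2
Sum: 3 + 1 + 1 + 1 + 1 + 2 + 2 + 2 = 13

Answer: 13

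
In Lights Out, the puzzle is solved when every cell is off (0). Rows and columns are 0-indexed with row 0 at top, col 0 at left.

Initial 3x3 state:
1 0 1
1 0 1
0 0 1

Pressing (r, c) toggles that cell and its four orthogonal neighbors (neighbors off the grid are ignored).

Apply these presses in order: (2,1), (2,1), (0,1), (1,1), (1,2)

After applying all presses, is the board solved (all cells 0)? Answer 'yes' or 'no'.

After press 1 at (2,1):
1 0 1
1 1 1
1 1 0

After press 2 at (2,1):
1 0 1
1 0 1
0 0 1

After press 3 at (0,1):
0 1 0
1 1 1
0 0 1

After press 4 at (1,1):
0 0 0
0 0 0
0 1 1

After press 5 at (1,2):
0 0 1
0 1 1
0 1 0

Lights still on: 4

Answer: no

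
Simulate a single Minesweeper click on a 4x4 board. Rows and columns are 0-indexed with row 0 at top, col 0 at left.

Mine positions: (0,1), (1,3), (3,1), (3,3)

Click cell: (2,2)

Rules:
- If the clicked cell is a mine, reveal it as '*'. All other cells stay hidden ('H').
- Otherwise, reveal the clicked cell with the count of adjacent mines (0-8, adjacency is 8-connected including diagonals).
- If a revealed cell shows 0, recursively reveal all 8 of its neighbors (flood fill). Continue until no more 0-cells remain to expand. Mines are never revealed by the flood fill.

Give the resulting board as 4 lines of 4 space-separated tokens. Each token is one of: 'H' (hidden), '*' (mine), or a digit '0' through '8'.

H H H H
H H H H
H H 3 H
H H H H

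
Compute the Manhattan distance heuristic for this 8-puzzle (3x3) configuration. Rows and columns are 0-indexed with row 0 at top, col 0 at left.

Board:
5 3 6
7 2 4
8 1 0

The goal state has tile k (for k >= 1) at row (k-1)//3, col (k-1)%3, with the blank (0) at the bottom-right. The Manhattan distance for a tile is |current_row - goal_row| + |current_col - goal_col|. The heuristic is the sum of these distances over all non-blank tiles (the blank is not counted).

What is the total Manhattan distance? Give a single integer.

Tile 5: at (0,0), goal (1,1), distance |0-1|+|0-1| = 2
Tile 3: at (0,1), goal (0,2), distance |0-0|+|1-2| = 1
Tile 6: at (0,2), goal (1,2), distance |0-1|+|2-2| = 1
Tile 7: at (1,0), goal (2,0), distance |1-2|+|0-0| = 1
Tile 2: at (1,1), goal (0,1), distance |1-0|+|1-1| = 1
Tile 4: at (1,2), goal (1,0), distance |1-1|+|2-0| = 2
Tile 8: at (2,0), goal (2,1), distance |2-2|+|0-1| = 1
Tile 1: at (2,1), goal (0,0), distance |2-0|+|1-0| = 3
Sum: 2 + 1 + 1 + 1 + 1 + 2 + 1 + 3 = 12

Answer: 12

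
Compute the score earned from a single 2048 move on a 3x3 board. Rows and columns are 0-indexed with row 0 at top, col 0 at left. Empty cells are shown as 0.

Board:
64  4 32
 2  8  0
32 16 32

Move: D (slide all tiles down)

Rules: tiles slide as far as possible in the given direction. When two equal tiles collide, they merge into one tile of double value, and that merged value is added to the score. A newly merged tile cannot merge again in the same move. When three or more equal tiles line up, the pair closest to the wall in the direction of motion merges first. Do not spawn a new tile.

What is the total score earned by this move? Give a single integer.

Answer: 64

Derivation:
Slide down:
col 0: [64, 2, 32] -> [64, 2, 32]  score +0 (running 0)
col 1: [4, 8, 16] -> [4, 8, 16]  score +0 (running 0)
col 2: [32, 0, 32] -> [0, 0, 64]  score +64 (running 64)
Board after move:
64  4  0
 2  8  0
32 16 64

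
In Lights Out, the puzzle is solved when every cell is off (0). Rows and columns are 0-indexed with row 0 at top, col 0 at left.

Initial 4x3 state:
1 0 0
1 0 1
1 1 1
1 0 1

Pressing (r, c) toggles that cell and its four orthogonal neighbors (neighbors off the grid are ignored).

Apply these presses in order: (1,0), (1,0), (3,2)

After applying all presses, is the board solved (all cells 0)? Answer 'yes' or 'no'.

After press 1 at (1,0):
0 0 0
0 1 1
0 1 1
1 0 1

After press 2 at (1,0):
1 0 0
1 0 1
1 1 1
1 0 1

After press 3 at (3,2):
1 0 0
1 0 1
1 1 0
1 1 0

Lights still on: 7

Answer: no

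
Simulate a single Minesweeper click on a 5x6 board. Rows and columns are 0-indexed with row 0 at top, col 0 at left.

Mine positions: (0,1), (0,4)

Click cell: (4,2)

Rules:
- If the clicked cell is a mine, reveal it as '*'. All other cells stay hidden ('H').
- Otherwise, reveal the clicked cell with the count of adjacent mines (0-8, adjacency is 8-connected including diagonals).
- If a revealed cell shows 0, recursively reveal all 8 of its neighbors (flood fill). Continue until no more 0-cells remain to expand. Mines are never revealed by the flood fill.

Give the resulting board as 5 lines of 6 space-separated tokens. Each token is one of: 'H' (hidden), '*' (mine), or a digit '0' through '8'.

H H H H H H
1 1 1 1 1 1
0 0 0 0 0 0
0 0 0 0 0 0
0 0 0 0 0 0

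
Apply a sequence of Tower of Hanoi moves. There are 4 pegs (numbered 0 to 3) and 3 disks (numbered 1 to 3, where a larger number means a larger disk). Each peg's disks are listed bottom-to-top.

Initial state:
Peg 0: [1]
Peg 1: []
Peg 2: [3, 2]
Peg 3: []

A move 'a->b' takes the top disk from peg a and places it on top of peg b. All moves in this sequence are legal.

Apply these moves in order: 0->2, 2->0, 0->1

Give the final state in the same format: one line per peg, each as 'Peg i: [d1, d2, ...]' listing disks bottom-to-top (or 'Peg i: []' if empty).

After move 1 (0->2):
Peg 0: []
Peg 1: []
Peg 2: [3, 2, 1]
Peg 3: []

After move 2 (2->0):
Peg 0: [1]
Peg 1: []
Peg 2: [3, 2]
Peg 3: []

After move 3 (0->1):
Peg 0: []
Peg 1: [1]
Peg 2: [3, 2]
Peg 3: []

Answer: Peg 0: []
Peg 1: [1]
Peg 2: [3, 2]
Peg 3: []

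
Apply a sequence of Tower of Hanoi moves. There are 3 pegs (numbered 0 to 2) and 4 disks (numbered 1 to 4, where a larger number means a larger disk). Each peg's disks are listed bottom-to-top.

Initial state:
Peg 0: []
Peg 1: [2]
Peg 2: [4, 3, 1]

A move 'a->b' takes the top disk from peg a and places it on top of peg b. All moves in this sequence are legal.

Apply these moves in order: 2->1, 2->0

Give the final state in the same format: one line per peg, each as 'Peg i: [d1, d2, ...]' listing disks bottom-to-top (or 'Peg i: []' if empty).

After move 1 (2->1):
Peg 0: []
Peg 1: [2, 1]
Peg 2: [4, 3]

After move 2 (2->0):
Peg 0: [3]
Peg 1: [2, 1]
Peg 2: [4]

Answer: Peg 0: [3]
Peg 1: [2, 1]
Peg 2: [4]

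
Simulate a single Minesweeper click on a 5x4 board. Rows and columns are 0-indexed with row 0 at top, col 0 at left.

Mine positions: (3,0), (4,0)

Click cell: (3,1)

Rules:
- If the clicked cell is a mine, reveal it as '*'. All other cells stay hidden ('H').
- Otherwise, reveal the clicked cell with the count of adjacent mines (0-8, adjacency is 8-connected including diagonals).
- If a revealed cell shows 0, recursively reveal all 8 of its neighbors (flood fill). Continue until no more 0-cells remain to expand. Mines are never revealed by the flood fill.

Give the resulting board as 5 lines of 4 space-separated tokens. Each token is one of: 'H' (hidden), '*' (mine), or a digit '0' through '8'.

H H H H
H H H H
H H H H
H 2 H H
H H H H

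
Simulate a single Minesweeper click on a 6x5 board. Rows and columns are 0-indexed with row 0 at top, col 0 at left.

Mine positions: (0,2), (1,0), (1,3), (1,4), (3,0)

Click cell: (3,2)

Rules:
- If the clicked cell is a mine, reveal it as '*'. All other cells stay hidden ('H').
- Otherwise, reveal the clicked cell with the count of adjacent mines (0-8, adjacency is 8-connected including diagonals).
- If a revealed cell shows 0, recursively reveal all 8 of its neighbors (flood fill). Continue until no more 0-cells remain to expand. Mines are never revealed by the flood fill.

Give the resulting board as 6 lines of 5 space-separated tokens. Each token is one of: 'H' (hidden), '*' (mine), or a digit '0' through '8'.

H H H H H
H H H H H
H 2 1 2 2
H 1 0 0 0
1 1 0 0 0
0 0 0 0 0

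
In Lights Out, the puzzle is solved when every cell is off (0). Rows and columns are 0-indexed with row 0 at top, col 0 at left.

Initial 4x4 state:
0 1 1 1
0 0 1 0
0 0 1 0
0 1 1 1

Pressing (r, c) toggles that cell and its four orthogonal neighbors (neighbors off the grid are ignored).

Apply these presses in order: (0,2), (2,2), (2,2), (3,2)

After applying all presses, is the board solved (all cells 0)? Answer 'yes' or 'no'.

Answer: yes

Derivation:
After press 1 at (0,2):
0 0 0 0
0 0 0 0
0 0 1 0
0 1 1 1

After press 2 at (2,2):
0 0 0 0
0 0 1 0
0 1 0 1
0 1 0 1

After press 3 at (2,2):
0 0 0 0
0 0 0 0
0 0 1 0
0 1 1 1

After press 4 at (3,2):
0 0 0 0
0 0 0 0
0 0 0 0
0 0 0 0

Lights still on: 0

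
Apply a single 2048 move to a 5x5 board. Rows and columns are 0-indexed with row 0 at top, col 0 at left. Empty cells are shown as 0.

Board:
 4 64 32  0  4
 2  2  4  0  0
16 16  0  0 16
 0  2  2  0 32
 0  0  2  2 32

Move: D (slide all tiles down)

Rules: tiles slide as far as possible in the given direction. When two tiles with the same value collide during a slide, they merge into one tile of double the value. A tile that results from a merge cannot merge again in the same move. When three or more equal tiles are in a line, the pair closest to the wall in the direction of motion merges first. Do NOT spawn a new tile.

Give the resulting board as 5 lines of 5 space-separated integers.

Answer:  0  0  0  0  0
 0 64  0  0  0
 4  2 32  0  4
 2 16  4  0 16
16  2  4  2 64

Derivation:
Slide down:
col 0: [4, 2, 16, 0, 0] -> [0, 0, 4, 2, 16]
col 1: [64, 2, 16, 2, 0] -> [0, 64, 2, 16, 2]
col 2: [32, 4, 0, 2, 2] -> [0, 0, 32, 4, 4]
col 3: [0, 0, 0, 0, 2] -> [0, 0, 0, 0, 2]
col 4: [4, 0, 16, 32, 32] -> [0, 0, 4, 16, 64]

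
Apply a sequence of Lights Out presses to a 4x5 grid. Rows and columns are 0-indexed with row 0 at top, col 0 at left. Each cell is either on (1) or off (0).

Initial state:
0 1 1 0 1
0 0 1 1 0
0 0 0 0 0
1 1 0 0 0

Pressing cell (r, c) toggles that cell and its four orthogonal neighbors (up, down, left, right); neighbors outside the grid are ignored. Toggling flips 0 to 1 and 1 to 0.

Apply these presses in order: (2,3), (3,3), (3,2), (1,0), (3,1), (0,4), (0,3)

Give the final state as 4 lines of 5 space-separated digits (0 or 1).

After press 1 at (2,3):
0 1 1 0 1
0 0 1 0 0
0 0 1 1 1
1 1 0 1 0

After press 2 at (3,3):
0 1 1 0 1
0 0 1 0 0
0 0 1 0 1
1 1 1 0 1

After press 3 at (3,2):
0 1 1 0 1
0 0 1 0 0
0 0 0 0 1
1 0 0 1 1

After press 4 at (1,0):
1 1 1 0 1
1 1 1 0 0
1 0 0 0 1
1 0 0 1 1

After press 5 at (3,1):
1 1 1 0 1
1 1 1 0 0
1 1 0 0 1
0 1 1 1 1

After press 6 at (0,4):
1 1 1 1 0
1 1 1 0 1
1 1 0 0 1
0 1 1 1 1

After press 7 at (0,3):
1 1 0 0 1
1 1 1 1 1
1 1 0 0 1
0 1 1 1 1

Answer: 1 1 0 0 1
1 1 1 1 1
1 1 0 0 1
0 1 1 1 1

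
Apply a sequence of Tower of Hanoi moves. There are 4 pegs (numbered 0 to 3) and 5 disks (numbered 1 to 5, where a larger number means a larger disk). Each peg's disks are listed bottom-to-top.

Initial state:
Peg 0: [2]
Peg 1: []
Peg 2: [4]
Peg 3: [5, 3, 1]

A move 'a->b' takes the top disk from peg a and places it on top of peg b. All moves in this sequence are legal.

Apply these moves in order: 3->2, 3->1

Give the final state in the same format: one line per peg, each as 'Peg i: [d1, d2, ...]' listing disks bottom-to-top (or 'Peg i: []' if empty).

Answer: Peg 0: [2]
Peg 1: [3]
Peg 2: [4, 1]
Peg 3: [5]

Derivation:
After move 1 (3->2):
Peg 0: [2]
Peg 1: []
Peg 2: [4, 1]
Peg 3: [5, 3]

After move 2 (3->1):
Peg 0: [2]
Peg 1: [3]
Peg 2: [4, 1]
Peg 3: [5]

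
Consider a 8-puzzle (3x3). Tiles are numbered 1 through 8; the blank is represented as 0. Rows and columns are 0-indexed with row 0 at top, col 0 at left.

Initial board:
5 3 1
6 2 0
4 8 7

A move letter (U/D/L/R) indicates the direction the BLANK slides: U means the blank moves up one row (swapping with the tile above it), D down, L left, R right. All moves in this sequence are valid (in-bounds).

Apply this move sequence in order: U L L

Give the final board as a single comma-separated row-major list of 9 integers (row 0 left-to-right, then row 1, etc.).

Answer: 0, 5, 3, 6, 2, 1, 4, 8, 7

Derivation:
After move 1 (U):
5 3 0
6 2 1
4 8 7

After move 2 (L):
5 0 3
6 2 1
4 8 7

After move 3 (L):
0 5 3
6 2 1
4 8 7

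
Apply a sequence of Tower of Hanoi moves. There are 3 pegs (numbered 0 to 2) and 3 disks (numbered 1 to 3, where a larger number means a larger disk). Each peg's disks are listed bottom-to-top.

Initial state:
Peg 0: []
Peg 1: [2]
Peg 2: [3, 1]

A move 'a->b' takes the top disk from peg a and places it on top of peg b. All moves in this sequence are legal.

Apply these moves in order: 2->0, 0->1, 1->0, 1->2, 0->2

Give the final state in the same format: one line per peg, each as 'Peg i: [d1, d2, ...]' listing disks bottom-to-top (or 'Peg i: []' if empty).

Answer: Peg 0: []
Peg 1: []
Peg 2: [3, 2, 1]

Derivation:
After move 1 (2->0):
Peg 0: [1]
Peg 1: [2]
Peg 2: [3]

After move 2 (0->1):
Peg 0: []
Peg 1: [2, 1]
Peg 2: [3]

After move 3 (1->0):
Peg 0: [1]
Peg 1: [2]
Peg 2: [3]

After move 4 (1->2):
Peg 0: [1]
Peg 1: []
Peg 2: [3, 2]

After move 5 (0->2):
Peg 0: []
Peg 1: []
Peg 2: [3, 2, 1]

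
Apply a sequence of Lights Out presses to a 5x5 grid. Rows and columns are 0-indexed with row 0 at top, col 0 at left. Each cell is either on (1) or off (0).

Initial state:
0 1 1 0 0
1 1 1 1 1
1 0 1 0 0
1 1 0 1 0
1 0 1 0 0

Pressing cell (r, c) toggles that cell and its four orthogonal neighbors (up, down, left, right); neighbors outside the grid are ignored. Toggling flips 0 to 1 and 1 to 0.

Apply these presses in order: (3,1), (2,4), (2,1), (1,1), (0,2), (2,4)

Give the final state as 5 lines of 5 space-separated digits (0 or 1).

Answer: 0 1 0 1 0
0 1 1 1 1
0 1 0 0 0
0 1 1 1 0
1 1 1 0 0

Derivation:
After press 1 at (3,1):
0 1 1 0 0
1 1 1 1 1
1 1 1 0 0
0 0 1 1 0
1 1 1 0 0

After press 2 at (2,4):
0 1 1 0 0
1 1 1 1 0
1 1 1 1 1
0 0 1 1 1
1 1 1 0 0

After press 3 at (2,1):
0 1 1 0 0
1 0 1 1 0
0 0 0 1 1
0 1 1 1 1
1 1 1 0 0

After press 4 at (1,1):
0 0 1 0 0
0 1 0 1 0
0 1 0 1 1
0 1 1 1 1
1 1 1 0 0

After press 5 at (0,2):
0 1 0 1 0
0 1 1 1 0
0 1 0 1 1
0 1 1 1 1
1 1 1 0 0

After press 6 at (2,4):
0 1 0 1 0
0 1 1 1 1
0 1 0 0 0
0 1 1 1 0
1 1 1 0 0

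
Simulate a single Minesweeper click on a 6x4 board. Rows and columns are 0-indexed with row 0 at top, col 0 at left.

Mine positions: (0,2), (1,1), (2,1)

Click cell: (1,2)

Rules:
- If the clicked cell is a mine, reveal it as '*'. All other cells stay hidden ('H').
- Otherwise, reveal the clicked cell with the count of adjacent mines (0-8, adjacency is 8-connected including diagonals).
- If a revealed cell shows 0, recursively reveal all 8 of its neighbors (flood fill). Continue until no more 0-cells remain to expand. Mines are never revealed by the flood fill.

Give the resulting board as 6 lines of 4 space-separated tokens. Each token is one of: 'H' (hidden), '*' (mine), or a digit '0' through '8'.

H H H H
H H 3 H
H H H H
H H H H
H H H H
H H H H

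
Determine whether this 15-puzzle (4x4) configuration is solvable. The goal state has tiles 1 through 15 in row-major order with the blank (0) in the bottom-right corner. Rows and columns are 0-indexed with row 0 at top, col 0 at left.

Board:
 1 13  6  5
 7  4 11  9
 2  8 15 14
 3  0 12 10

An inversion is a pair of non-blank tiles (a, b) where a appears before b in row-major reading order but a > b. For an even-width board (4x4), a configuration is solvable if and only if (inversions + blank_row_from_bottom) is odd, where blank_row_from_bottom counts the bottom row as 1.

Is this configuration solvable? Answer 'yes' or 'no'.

Inversions: 40
Blank is in row 3 (0-indexed from top), which is row 1 counting from the bottom (bottom = 1).
40 + 1 = 41, which is odd, so the puzzle is solvable.

Answer: yes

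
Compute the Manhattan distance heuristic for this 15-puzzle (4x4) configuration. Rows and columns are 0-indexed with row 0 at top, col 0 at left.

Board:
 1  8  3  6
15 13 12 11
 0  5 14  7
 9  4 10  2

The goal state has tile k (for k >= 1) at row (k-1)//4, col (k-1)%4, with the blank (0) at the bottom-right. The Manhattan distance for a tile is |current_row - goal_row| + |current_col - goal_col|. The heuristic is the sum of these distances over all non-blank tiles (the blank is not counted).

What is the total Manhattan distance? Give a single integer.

Answer: 36

Derivation:
Tile 1: (0,0)->(0,0) = 0
Tile 8: (0,1)->(1,3) = 3
Tile 3: (0,2)->(0,2) = 0
Tile 6: (0,3)->(1,1) = 3
Tile 15: (1,0)->(3,2) = 4
Tile 13: (1,1)->(3,0) = 3
Tile 12: (1,2)->(2,3) = 2
Tile 11: (1,3)->(2,2) = 2
Tile 5: (2,1)->(1,0) = 2
Tile 14: (2,2)->(3,1) = 2
Tile 7: (2,3)->(1,2) = 2
Tile 9: (3,0)->(2,0) = 1
Tile 4: (3,1)->(0,3) = 5
Tile 10: (3,2)->(2,1) = 2
Tile 2: (3,3)->(0,1) = 5
Sum: 0 + 3 + 0 + 3 + 4 + 3 + 2 + 2 + 2 + 2 + 2 + 1 + 5 + 2 + 5 = 36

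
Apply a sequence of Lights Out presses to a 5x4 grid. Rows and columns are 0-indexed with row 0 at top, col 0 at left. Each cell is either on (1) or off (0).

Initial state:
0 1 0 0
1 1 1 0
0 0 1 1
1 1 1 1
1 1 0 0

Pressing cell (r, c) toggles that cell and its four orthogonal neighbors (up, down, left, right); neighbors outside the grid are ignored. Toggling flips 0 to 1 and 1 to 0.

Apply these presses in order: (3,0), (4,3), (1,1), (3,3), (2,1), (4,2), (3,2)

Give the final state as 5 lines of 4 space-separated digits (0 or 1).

After press 1 at (3,0):
0 1 0 0
1 1 1 0
1 0 1 1
0 0 1 1
0 1 0 0

After press 2 at (4,3):
0 1 0 0
1 1 1 0
1 0 1 1
0 0 1 0
0 1 1 1

After press 3 at (1,1):
0 0 0 0
0 0 0 0
1 1 1 1
0 0 1 0
0 1 1 1

After press 4 at (3,3):
0 0 0 0
0 0 0 0
1 1 1 0
0 0 0 1
0 1 1 0

After press 5 at (2,1):
0 0 0 0
0 1 0 0
0 0 0 0
0 1 0 1
0 1 1 0

After press 6 at (4,2):
0 0 0 0
0 1 0 0
0 0 0 0
0 1 1 1
0 0 0 1

After press 7 at (3,2):
0 0 0 0
0 1 0 0
0 0 1 0
0 0 0 0
0 0 1 1

Answer: 0 0 0 0
0 1 0 0
0 0 1 0
0 0 0 0
0 0 1 1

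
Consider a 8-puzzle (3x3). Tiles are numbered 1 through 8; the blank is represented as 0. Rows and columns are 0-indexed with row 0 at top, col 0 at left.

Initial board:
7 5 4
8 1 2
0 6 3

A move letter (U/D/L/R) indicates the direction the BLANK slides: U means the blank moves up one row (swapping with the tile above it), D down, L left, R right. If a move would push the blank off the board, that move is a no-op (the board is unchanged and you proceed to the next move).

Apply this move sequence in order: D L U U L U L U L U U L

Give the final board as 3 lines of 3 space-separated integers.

Answer: 0 5 4
7 1 2
8 6 3

Derivation:
After move 1 (D):
7 5 4
8 1 2
0 6 3

After move 2 (L):
7 5 4
8 1 2
0 6 3

After move 3 (U):
7 5 4
0 1 2
8 6 3

After move 4 (U):
0 5 4
7 1 2
8 6 3

After move 5 (L):
0 5 4
7 1 2
8 6 3

After move 6 (U):
0 5 4
7 1 2
8 6 3

After move 7 (L):
0 5 4
7 1 2
8 6 3

After move 8 (U):
0 5 4
7 1 2
8 6 3

After move 9 (L):
0 5 4
7 1 2
8 6 3

After move 10 (U):
0 5 4
7 1 2
8 6 3

After move 11 (U):
0 5 4
7 1 2
8 6 3

After move 12 (L):
0 5 4
7 1 2
8 6 3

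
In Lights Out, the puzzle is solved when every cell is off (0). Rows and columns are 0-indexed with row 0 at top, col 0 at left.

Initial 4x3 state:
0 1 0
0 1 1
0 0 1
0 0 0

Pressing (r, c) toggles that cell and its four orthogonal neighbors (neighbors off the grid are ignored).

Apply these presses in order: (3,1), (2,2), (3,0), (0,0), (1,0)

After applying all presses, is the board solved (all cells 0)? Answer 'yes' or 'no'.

After press 1 at (3,1):
0 1 0
0 1 1
0 1 1
1 1 1

After press 2 at (2,2):
0 1 0
0 1 0
0 0 0
1 1 0

After press 3 at (3,0):
0 1 0
0 1 0
1 0 0
0 0 0

After press 4 at (0,0):
1 0 0
1 1 0
1 0 0
0 0 0

After press 5 at (1,0):
0 0 0
0 0 0
0 0 0
0 0 0

Lights still on: 0

Answer: yes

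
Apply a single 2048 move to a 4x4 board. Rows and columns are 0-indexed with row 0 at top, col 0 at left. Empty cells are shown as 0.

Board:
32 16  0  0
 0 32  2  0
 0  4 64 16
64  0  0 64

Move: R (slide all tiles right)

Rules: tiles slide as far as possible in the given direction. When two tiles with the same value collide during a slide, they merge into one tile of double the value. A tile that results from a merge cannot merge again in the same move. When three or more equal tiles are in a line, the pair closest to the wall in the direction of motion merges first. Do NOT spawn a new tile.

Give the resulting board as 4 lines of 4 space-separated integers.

Slide right:
row 0: [32, 16, 0, 0] -> [0, 0, 32, 16]
row 1: [0, 32, 2, 0] -> [0, 0, 32, 2]
row 2: [0, 4, 64, 16] -> [0, 4, 64, 16]
row 3: [64, 0, 0, 64] -> [0, 0, 0, 128]

Answer:   0   0  32  16
  0   0  32   2
  0   4  64  16
  0   0   0 128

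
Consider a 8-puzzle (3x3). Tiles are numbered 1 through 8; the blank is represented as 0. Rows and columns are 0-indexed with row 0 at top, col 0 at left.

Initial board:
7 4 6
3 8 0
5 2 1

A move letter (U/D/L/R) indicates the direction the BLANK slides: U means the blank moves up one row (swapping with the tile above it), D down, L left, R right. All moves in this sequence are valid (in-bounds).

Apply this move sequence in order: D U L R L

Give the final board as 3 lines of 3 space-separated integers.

After move 1 (D):
7 4 6
3 8 1
5 2 0

After move 2 (U):
7 4 6
3 8 0
5 2 1

After move 3 (L):
7 4 6
3 0 8
5 2 1

After move 4 (R):
7 4 6
3 8 0
5 2 1

After move 5 (L):
7 4 6
3 0 8
5 2 1

Answer: 7 4 6
3 0 8
5 2 1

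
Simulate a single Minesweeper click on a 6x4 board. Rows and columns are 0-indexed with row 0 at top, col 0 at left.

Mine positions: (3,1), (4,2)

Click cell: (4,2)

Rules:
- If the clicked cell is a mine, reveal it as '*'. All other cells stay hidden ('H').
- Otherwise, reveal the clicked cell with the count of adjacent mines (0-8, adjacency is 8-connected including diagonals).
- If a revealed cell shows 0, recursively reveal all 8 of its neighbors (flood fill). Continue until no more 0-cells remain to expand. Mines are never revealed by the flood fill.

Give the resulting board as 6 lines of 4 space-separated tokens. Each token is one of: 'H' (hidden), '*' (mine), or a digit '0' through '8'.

H H H H
H H H H
H H H H
H H H H
H H * H
H H H H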